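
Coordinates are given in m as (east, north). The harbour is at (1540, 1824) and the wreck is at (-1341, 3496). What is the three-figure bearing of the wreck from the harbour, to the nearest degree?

Δeast = -1341 − 1540 = -2881.00; Δnorth = 3496 − 1824 = 1672.00.
Bearing = atan2(Δeast, Δnorth) mod 360° = 300.13° ≈ 300°.

300°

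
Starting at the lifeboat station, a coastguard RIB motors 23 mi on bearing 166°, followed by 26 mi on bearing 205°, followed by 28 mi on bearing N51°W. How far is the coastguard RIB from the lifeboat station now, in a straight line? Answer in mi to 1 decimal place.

39.2 mi

Leg 1 (166°, 23 mi): east 23 sin 166° = 5.56, north 23 cos 166° = -22.32
Leg 2 (205°, 26 mi): east 26 sin 205° = -10.99, north 26 cos 205° = -23.56
Leg 3 (N51°W, 28 mi): east 28 sin 309° = -21.76, north 28 cos 309° = 17.62
Net: -27.18 east, -28.26 north. Distance = √((-27.18)² + (-28.26)²) = 39.212 mi.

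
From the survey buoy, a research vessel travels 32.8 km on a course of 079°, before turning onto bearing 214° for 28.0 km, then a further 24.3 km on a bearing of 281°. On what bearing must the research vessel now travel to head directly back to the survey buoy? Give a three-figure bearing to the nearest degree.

Leg 1 (079°, 32.8 km): east 32.8 sin 79° = 32.20, north 32.8 cos 79° = 6.26
Leg 2 (214°, 28.0 km): east 28.0 sin 214° = -15.66, north 28.0 cos 214° = -23.21
Leg 3 (281°, 24.3 km): east 24.3 sin 281° = -23.85, north 24.3 cos 281° = 4.64
Net displacement: -7.31 east, -12.32 north. Direction back to start is (7.31, 12.32): bearing = atan2(7.31, 12.32) mod 360° = 30.70° ≈ 031°.

031°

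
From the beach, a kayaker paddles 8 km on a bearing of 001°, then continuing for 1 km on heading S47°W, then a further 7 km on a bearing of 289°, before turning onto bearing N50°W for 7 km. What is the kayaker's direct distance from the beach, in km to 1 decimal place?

Leg 1 (001°, 8 km): east 8 sin 1° = 0.14, north 8 cos 1° = 8.00
Leg 2 (S47°W, 1 km): east 1 sin 227° = -0.73, north 1 cos 227° = -0.68
Leg 3 (289°, 7 km): east 7 sin 289° = -6.62, north 7 cos 289° = 2.28
Leg 4 (N50°W, 7 km): east 7 sin 310° = -5.36, north 7 cos 310° = 4.50
Net: -12.57 east, 14.10 north. Distance = √((-12.57)² + (14.10)²) = 18.888 km.

18.9 km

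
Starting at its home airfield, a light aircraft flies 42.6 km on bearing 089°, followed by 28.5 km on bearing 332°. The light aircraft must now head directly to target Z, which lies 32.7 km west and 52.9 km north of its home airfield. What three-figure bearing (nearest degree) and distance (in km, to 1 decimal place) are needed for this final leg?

294°, 67.5 km

Leg 1 (089°, 42.6 km): east 42.6 sin 89° = 42.59, north 42.6 cos 89° = 0.74
Leg 2 (332°, 28.5 km): east 28.5 sin 332° = -13.38, north 28.5 cos 332° = 25.16
Current position: (29.21, 25.91). Target: (-32.7, 52.9). Remaining: Δeast = -61.91, Δnorth = 26.99.
Bearing = atan2(-61.91, 26.99) mod 360° = 293.56°; distance = √((-61.91)² + (26.99)²) = 67.542 km.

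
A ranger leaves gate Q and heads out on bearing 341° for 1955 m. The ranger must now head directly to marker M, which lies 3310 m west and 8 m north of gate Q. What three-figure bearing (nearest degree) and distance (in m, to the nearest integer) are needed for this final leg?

Leg 1 (341°, 1955 m): east 1955 sin 341° = -636.49, north 1955 cos 341° = 1848.49
Current position: (-636.49, 1848.49). Target: (-3310, 8). Remaining: Δeast = -2673.51, Δnorth = -1840.49.
Bearing = atan2(-2673.51, -1840.49) mod 360° = 235.46°; distance = √((-2673.51)² + (-1840.49)²) = 3245.778 m.

235°, 3246 m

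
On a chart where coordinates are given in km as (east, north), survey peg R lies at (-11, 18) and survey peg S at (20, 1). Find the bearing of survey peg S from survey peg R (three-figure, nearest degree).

Δeast = 20 − -11 = 31.00; Δnorth = 1 − 18 = -17.00.
Bearing = atan2(Δeast, Δnorth) mod 360° = 118.74° ≈ 119°.

119°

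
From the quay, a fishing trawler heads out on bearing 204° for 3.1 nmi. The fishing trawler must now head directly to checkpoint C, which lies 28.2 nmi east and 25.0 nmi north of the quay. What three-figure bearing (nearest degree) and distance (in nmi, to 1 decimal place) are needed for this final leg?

Leg 1 (204°, 3.1 nmi): east 3.1 sin 204° = -1.26, north 3.1 cos 204° = -2.83
Current position: (-1.26, -2.83). Target: (28.2, 25.0). Remaining: Δeast = 29.46, Δnorth = 27.83.
Bearing = atan2(29.46, 27.83) mod 360° = 46.63°; distance = √((29.46)² + (27.83)²) = 40.529 nmi.

047°, 40.5 nmi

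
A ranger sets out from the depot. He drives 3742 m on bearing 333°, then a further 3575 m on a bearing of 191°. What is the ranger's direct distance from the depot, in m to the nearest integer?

Leg 1 (333°, 3742 m): east 3742 sin 333° = -1698.83, north 3742 cos 333° = 3334.15
Leg 2 (191°, 3575 m): east 3575 sin 191° = -682.14, north 3575 cos 191° = -3509.32
Net: -2380.97 east, -175.17 north. Distance = √((-2380.97)² + (-175.17)²) = 2387.410 m.

2387 m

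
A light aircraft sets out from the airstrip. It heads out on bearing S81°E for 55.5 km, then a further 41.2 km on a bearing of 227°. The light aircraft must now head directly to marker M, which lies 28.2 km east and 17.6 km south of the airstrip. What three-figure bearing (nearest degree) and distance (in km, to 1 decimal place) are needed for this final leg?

Leg 1 (S81°E, 55.5 km): east 55.5 sin 99° = 54.82, north 55.5 cos 99° = -8.68
Leg 2 (227°, 41.2 km): east 41.2 sin 227° = -30.13, north 41.2 cos 227° = -28.10
Current position: (24.68, -36.78). Target: (28.2, -17.6). Remaining: Δeast = 3.52, Δnorth = 19.18.
Bearing = atan2(3.52, 19.18) mod 360° = 10.38°; distance = √((3.52)² + (19.18)²) = 19.500 km.

010°, 19.5 km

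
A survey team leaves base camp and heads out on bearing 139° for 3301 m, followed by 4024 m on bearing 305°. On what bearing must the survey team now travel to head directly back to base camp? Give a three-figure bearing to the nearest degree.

081°

Leg 1 (139°, 3301 m): east 3301 sin 139° = 2165.65, north 3301 cos 139° = -2491.30
Leg 2 (305°, 4024 m): east 4024 sin 305° = -3296.27, north 4024 cos 305° = 2308.07
Net displacement: -1130.62 east, -183.22 north. Direction back to start is (1130.62, 183.22): bearing = atan2(1130.62, 183.22) mod 360° = 80.79° ≈ 081°.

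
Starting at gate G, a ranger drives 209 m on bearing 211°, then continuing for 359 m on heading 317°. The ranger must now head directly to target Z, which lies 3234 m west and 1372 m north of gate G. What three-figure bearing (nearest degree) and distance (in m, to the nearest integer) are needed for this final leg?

294°, 3157 m

Leg 1 (211°, 209 m): east 209 sin 211° = -107.64, north 209 cos 211° = -179.15
Leg 2 (317°, 359 m): east 359 sin 317° = -244.84, north 359 cos 317° = 262.56
Current position: (-352.48, 83.41). Target: (-3234, 1372). Remaining: Δeast = -2881.52, Δnorth = 1288.59.
Bearing = atan2(-2881.52, 1288.59) mod 360° = 294.09°; distance = √((-2881.52)² + (1288.59)²) = 3156.521 m.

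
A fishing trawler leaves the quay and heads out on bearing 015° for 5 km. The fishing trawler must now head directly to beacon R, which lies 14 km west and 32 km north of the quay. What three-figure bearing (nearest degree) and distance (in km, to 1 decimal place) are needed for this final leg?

Leg 1 (015°, 5 km): east 5 sin 15° = 1.29, north 5 cos 15° = 4.83
Current position: (1.29, 4.83). Target: (-14, 32). Remaining: Δeast = -15.29, Δnorth = 27.17.
Bearing = atan2(-15.29, 27.17) mod 360° = 330.63°; distance = √((-15.29)² + (27.17)²) = 31.179 km.

331°, 31.2 km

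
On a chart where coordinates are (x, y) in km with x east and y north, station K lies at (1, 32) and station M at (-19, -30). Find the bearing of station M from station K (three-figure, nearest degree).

Δeast = -19 − 1 = -20.00; Δnorth = -30 − 32 = -62.00.
Bearing = atan2(Δeast, Δnorth) mod 360° = 197.88° ≈ 198°.

198°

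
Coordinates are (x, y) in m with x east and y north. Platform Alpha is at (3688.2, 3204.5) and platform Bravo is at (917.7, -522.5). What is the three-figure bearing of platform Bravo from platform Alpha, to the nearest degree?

217°

Δeast = 917.7 − 3688.2 = -2770.50; Δnorth = -522.5 − 3204.5 = -3727.00.
Bearing = atan2(Δeast, Δnorth) mod 360° = 216.63° ≈ 217°.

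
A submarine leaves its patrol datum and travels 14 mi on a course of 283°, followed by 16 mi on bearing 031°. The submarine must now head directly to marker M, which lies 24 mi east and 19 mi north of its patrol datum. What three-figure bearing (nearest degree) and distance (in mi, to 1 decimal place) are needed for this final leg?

Leg 1 (283°, 14 mi): east 14 sin 283° = -13.64, north 14 cos 283° = 3.15
Leg 2 (031°, 16 mi): east 16 sin 31° = 8.24, north 16 cos 31° = 13.71
Current position: (-5.40, 16.86). Target: (24, 19). Remaining: Δeast = 29.40, Δnorth = 2.14.
Bearing = atan2(29.40, 2.14) mod 360° = 85.84°; distance = √((29.40)² + (2.14)²) = 29.478 mi.

086°, 29.5 mi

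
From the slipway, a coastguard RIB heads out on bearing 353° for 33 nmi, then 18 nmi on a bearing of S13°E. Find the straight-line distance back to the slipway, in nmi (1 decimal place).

Leg 1 (353°, 33 nmi): east 33 sin 353° = -4.02, north 33 cos 353° = 32.75
Leg 2 (S13°E, 18 nmi): east 18 sin 167° = 4.05, north 18 cos 167° = -17.54
Net: 0.03 east, 15.22 north. Distance = √((0.03)² + (15.22)²) = 15.215 nmi.

15.2 nmi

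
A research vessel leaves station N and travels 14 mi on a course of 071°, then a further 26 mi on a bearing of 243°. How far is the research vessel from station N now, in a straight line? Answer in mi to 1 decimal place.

12.3 mi

Leg 1 (071°, 14 mi): east 14 sin 71° = 13.24, north 14 cos 71° = 4.56
Leg 2 (243°, 26 mi): east 26 sin 243° = -23.17, north 26 cos 243° = -11.80
Net: -9.93 east, -7.25 north. Distance = √((-9.93)² + (-7.25)²) = 12.292 mi.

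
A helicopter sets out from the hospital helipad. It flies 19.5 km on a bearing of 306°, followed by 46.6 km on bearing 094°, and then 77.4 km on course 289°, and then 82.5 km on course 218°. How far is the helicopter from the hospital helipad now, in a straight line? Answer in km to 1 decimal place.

Leg 1 (306°, 19.5 km): east 19.5 sin 306° = -15.78, north 19.5 cos 306° = 11.46
Leg 2 (094°, 46.6 km): east 46.6 sin 94° = 46.49, north 46.6 cos 94° = -3.25
Leg 3 (289°, 77.4 km): east 77.4 sin 289° = -73.18, north 77.4 cos 289° = 25.20
Leg 4 (218°, 82.5 km): east 82.5 sin 218° = -50.79, north 82.5 cos 218° = -65.01
Net: -93.26 east, -31.60 north. Distance = √((-93.26)² + (-31.60)²) = 98.473 km.

98.5 km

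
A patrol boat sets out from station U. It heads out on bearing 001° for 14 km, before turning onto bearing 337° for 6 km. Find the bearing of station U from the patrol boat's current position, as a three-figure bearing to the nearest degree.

Leg 1 (001°, 14 km): east 14 sin 1° = 0.24, north 14 cos 1° = 14.00
Leg 2 (337°, 6 km): east 6 sin 337° = -2.34, north 6 cos 337° = 5.52
Net displacement: -2.10 east, 19.52 north. Direction back to start is (2.10, -19.52): bearing = atan2(2.10, -19.52) mod 360° = 173.86° ≈ 174°.

174°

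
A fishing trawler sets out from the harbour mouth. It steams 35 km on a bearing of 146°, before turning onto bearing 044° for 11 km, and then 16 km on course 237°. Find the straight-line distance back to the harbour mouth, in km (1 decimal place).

32.9 km

Leg 1 (146°, 35 km): east 35 sin 146° = 19.57, north 35 cos 146° = -29.02
Leg 2 (044°, 11 km): east 11 sin 44° = 7.64, north 11 cos 44° = 7.91
Leg 3 (237°, 16 km): east 16 sin 237° = -13.42, north 16 cos 237° = -8.71
Net: 13.79 east, -29.82 north. Distance = √((13.79)² + (-29.82)²) = 32.854 km.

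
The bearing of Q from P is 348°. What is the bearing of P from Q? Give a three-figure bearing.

Back-bearing = 348° − 180° = 168°.

168°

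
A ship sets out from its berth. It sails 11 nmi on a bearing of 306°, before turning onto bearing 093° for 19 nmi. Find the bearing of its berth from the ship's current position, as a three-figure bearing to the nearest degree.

241°

Leg 1 (306°, 11 nmi): east 11 sin 306° = -8.90, north 11 cos 306° = 6.47
Leg 2 (093°, 19 nmi): east 19 sin 93° = 18.97, north 19 cos 93° = -0.99
Net displacement: 10.07 east, 5.47 north. Direction back to start is (-10.07, -5.47): bearing = atan2(-10.07, -5.47) mod 360° = 241.50° ≈ 241°.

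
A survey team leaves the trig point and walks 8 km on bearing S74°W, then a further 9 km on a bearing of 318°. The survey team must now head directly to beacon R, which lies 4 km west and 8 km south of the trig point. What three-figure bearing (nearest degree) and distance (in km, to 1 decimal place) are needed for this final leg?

Leg 1 (S74°W, 8 km): east 8 sin 254° = -7.69, north 8 cos 254° = -2.21
Leg 2 (318°, 9 km): east 9 sin 318° = -6.02, north 9 cos 318° = 6.69
Current position: (-13.71, 4.48). Target: (-4, -8). Remaining: Δeast = 9.71, Δnorth = -12.48.
Bearing = atan2(9.71, -12.48) mod 360° = 142.12°; distance = √((9.71)² + (-12.48)²) = 15.816 km.

142°, 15.8 km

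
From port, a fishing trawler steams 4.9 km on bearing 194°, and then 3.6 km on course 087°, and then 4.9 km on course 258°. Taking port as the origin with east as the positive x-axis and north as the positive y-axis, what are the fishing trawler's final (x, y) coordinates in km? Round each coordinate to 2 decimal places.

(-2.38, -5.58)

Leg 1 (194°, 4.9 km): east 4.9 sin 194° = -1.19, north 4.9 cos 194° = -4.75
Leg 2 (087°, 3.6 km): east 3.6 sin 87° = 3.60, north 3.6 cos 87° = 0.19
Leg 3 (258°, 4.9 km): east 4.9 sin 258° = -4.79, north 4.9 cos 258° = -1.02
Summing: -2.38 km east, -5.58 km north → (-2.38, -5.58).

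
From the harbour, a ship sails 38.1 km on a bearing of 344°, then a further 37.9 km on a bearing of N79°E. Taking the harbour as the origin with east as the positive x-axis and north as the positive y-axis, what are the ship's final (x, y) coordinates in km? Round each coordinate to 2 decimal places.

(26.70, 43.86)

Leg 1 (344°, 38.1 km): east 38.1 sin 344° = -10.50, north 38.1 cos 344° = 36.62
Leg 2 (N79°E, 37.9 km): east 37.9 sin 79° = 37.20, north 37.9 cos 79° = 7.23
Summing: 26.70 km east, 43.86 km north → (26.70, 43.86).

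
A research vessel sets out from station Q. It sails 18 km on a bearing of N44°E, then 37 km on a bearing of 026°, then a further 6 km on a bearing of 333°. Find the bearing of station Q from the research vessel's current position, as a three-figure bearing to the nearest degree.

Leg 1 (N44°E, 18 km): east 18 sin 44° = 12.50, north 18 cos 44° = 12.95
Leg 2 (026°, 37 km): east 37 sin 26° = 16.22, north 37 cos 26° = 33.26
Leg 3 (333°, 6 km): east 6 sin 333° = -2.72, north 6 cos 333° = 5.35
Net displacement: 26.00 east, 51.55 north. Direction back to start is (-26.00, -51.55): bearing = atan2(-26.00, -51.55) mod 360° = 206.76° ≈ 207°.

207°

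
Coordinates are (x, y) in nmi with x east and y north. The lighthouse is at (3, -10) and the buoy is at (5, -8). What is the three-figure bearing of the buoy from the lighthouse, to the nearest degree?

Δeast = 5 − 3 = 2.00; Δnorth = -8 − -10 = 2.00.
Bearing = atan2(Δeast, Δnorth) mod 360° = 45.00° ≈ 045°.

045°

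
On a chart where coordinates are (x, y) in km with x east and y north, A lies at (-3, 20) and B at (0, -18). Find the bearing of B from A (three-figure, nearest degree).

Δeast = 0 − -3 = 3.00; Δnorth = -18 − 20 = -38.00.
Bearing = atan2(Δeast, Δnorth) mod 360° = 175.49° ≈ 175°.

175°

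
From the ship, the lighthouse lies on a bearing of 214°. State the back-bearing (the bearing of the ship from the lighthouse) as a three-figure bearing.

Back-bearing = 214° − 180° = 034°.

034°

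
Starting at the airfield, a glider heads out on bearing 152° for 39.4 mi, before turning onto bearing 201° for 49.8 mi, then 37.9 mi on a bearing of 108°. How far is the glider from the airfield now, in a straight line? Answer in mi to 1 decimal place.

100.0 mi

Leg 1 (152°, 39.4 mi): east 39.4 sin 152° = 18.50, north 39.4 cos 152° = -34.79
Leg 2 (201°, 49.8 mi): east 49.8 sin 201° = -17.85, north 49.8 cos 201° = -46.49
Leg 3 (108°, 37.9 mi): east 37.9 sin 108° = 36.05, north 37.9 cos 108° = -11.71
Net: 36.70 east, -92.99 north. Distance = √((36.70)² + (-92.99)²) = 99.971 mi.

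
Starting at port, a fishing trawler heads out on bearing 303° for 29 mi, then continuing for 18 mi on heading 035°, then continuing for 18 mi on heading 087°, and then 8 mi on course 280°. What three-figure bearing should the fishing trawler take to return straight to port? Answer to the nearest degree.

Leg 1 (303°, 29 mi): east 29 sin 303° = -24.32, north 29 cos 303° = 15.79
Leg 2 (035°, 18 mi): east 18 sin 35° = 10.32, north 18 cos 35° = 14.74
Leg 3 (087°, 18 mi): east 18 sin 87° = 17.98, north 18 cos 87° = 0.94
Leg 4 (280°, 8 mi): east 8 sin 280° = -7.88, north 8 cos 280° = 1.39
Net displacement: -3.90 east, 32.87 north. Direction back to start is (3.90, -32.87): bearing = atan2(3.90, -32.87) mod 360° = 173.23° ≈ 173°.

173°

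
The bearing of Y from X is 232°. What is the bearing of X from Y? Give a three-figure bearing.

Back-bearing = 232° − 180° = 052°.

052°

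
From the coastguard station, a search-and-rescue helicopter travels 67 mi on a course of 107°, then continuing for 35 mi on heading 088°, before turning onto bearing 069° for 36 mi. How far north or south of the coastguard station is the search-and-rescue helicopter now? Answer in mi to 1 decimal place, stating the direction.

Leg 1 (107°, 67 mi): east 67 sin 107° = 64.07, north 67 cos 107° = -19.59
Leg 2 (088°, 35 mi): east 35 sin 88° = 34.98, north 35 cos 88° = 1.22
Leg 3 (069°, 36 mi): east 36 sin 69° = 33.61, north 36 cos 69° = 12.90
Net north component: -5.47 mi.

5.5 mi south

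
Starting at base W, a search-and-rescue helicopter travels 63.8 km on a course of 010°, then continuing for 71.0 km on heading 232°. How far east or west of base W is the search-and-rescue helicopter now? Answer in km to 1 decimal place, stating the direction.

Leg 1 (010°, 63.8 km): east 63.8 sin 10° = 11.08, north 63.8 cos 10° = 62.83
Leg 2 (232°, 71.0 km): east 71.0 sin 232° = -55.95, north 71.0 cos 232° = -43.71
Net east component: -44.87 km.

44.9 km west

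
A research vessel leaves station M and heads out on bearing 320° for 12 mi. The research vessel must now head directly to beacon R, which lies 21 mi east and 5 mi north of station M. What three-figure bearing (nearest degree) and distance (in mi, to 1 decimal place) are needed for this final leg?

Leg 1 (320°, 12 mi): east 12 sin 320° = -7.71, north 12 cos 320° = 9.19
Current position: (-7.71, 9.19). Target: (21, 5). Remaining: Δeast = 28.71, Δnorth = -4.19.
Bearing = atan2(28.71, -4.19) mod 360° = 98.31°; distance = √((28.71)² + (-4.19)²) = 29.018 mi.

098°, 29.0 mi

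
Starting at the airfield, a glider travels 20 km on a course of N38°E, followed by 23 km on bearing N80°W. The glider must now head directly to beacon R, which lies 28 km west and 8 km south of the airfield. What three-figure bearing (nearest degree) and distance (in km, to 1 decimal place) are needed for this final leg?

212°, 32.9 km

Leg 1 (N38°E, 20 km): east 20 sin 38° = 12.31, north 20 cos 38° = 15.76
Leg 2 (N80°W, 23 km): east 23 sin 280° = -22.65, north 23 cos 280° = 3.99
Current position: (-10.34, 19.75). Target: (-28, -8). Remaining: Δeast = -17.66, Δnorth = -27.75.
Bearing = atan2(-17.66, -27.75) mod 360° = 212.47°; distance = √((-17.66)² + (-27.75)²) = 32.898 km.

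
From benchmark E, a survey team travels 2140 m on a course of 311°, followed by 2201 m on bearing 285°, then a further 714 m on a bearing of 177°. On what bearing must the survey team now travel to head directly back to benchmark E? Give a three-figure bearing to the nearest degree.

Leg 1 (311°, 2140 m): east 2140 sin 311° = -1615.08, north 2140 cos 311° = 1403.97
Leg 2 (285°, 2201 m): east 2201 sin 285° = -2126.00, north 2201 cos 285° = 569.66
Leg 3 (177°, 714 m): east 714 sin 177° = 37.37, north 714 cos 177° = -713.02
Net displacement: -3703.71 east, 1260.61 north. Direction back to start is (3703.71, -1260.61): bearing = atan2(3703.71, -1260.61) mod 360° = 108.80° ≈ 109°.

109°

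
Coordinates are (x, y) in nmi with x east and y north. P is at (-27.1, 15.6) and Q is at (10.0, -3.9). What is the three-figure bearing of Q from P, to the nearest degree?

Δeast = 10.0 − -27.1 = 37.10; Δnorth = -3.9 − 15.6 = -19.50.
Bearing = atan2(Δeast, Δnorth) mod 360° = 117.73° ≈ 118°.

118°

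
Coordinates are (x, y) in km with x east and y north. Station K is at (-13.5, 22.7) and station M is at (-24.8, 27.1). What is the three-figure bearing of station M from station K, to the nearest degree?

Δeast = -24.8 − -13.5 = -11.30; Δnorth = 27.1 − 22.7 = 4.40.
Bearing = atan2(Δeast, Δnorth) mod 360° = 291.27° ≈ 291°.

291°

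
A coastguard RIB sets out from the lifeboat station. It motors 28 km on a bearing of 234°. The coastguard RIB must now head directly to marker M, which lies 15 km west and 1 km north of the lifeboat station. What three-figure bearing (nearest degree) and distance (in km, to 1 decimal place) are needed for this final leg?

Leg 1 (234°, 28 km): east 28 sin 234° = -22.65, north 28 cos 234° = -16.46
Current position: (-22.65, -16.46). Target: (-15, 1). Remaining: Δeast = 7.65, Δnorth = 17.46.
Bearing = atan2(7.65, 17.46) mod 360° = 23.67°; distance = √((7.65)² + (17.46)²) = 19.062 km.

024°, 19.1 km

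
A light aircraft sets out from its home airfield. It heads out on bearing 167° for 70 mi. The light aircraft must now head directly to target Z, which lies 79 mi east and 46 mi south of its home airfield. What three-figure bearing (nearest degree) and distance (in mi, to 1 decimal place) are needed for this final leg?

071°, 67.0 mi

Leg 1 (167°, 70 mi): east 70 sin 167° = 15.75, north 70 cos 167° = -68.21
Current position: (15.75, -68.21). Target: (79, -46). Remaining: Δeast = 63.25, Δnorth = 22.21.
Bearing = atan2(63.25, 22.21) mod 360° = 70.66°; distance = √((63.25)² + (22.21)²) = 67.038 mi.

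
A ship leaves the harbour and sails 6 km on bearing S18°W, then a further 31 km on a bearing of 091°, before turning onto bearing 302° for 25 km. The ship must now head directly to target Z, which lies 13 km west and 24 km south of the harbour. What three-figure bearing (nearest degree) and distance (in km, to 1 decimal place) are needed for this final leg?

214°, 37.4 km

Leg 1 (S18°W, 6 km): east 6 sin 198° = -1.85, north 6 cos 198° = -5.71
Leg 2 (091°, 31 km): east 31 sin 91° = 31.00, north 31 cos 91° = -0.54
Leg 3 (302°, 25 km): east 25 sin 302° = -21.20, north 25 cos 302° = 13.25
Current position: (7.94, 7.00). Target: (-13, -24). Remaining: Δeast = -20.94, Δnorth = -31.00.
Bearing = atan2(-20.94, -31.00) mod 360° = 214.04°; distance = √((-20.94)² + (-31.00)²) = 37.410 km.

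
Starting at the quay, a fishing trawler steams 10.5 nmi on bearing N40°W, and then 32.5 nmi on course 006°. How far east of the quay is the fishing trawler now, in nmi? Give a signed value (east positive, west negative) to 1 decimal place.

Leg 1 (N40°W, 10.5 nmi): east 10.5 sin 320° = -6.75, north 10.5 cos 320° = 8.04
Leg 2 (006°, 32.5 nmi): east 32.5 sin 6° = 3.40, north 32.5 cos 6° = 32.32
Net east component: -3.35 nmi.

-3.4 nmi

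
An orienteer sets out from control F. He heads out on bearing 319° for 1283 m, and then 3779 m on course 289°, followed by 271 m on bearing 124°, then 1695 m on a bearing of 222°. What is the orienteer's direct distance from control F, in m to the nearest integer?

Leg 1 (319°, 1283 m): east 1283 sin 319° = -841.72, north 1283 cos 319° = 968.29
Leg 2 (289°, 3779 m): east 3779 sin 289° = -3573.11, north 3779 cos 289° = 1230.32
Leg 3 (124°, 271 m): east 271 sin 124° = 224.67, north 271 cos 124° = -151.54
Leg 4 (222°, 1695 m): east 1695 sin 222° = -1134.18, north 1695 cos 222° = -1259.63
Net: -5324.35 east, 787.44 north. Distance = √((-5324.35)² + (787.44)²) = 5382.260 m.

5382 m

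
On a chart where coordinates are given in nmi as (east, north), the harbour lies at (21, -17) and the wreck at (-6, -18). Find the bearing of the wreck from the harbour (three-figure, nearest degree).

268°

Δeast = -6 − 21 = -27.00; Δnorth = -18 − -17 = -1.00.
Bearing = atan2(Δeast, Δnorth) mod 360° = 267.88° ≈ 268°.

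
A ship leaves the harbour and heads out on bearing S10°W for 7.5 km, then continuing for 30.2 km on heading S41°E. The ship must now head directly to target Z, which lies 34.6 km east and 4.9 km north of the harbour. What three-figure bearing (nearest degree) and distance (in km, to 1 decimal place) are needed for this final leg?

025°, 38.6 km

Leg 1 (S10°W, 7.5 km): east 7.5 sin 190° = -1.30, north 7.5 cos 190° = -7.39
Leg 2 (S41°E, 30.2 km): east 30.2 sin 139° = 19.81, north 30.2 cos 139° = -22.79
Current position: (18.51, -30.18). Target: (34.6, 4.9). Remaining: Δeast = 16.09, Δnorth = 35.08.
Bearing = atan2(16.09, 35.08) mod 360° = 24.64°; distance = √((16.09)² + (35.08)²) = 38.592 km.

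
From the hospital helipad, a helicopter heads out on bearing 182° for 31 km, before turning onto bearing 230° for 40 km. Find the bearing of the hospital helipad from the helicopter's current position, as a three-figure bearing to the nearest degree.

Leg 1 (182°, 31 km): east 31 sin 182° = -1.08, north 31 cos 182° = -30.98
Leg 2 (230°, 40 km): east 40 sin 230° = -30.64, north 40 cos 230° = -25.71
Net displacement: -31.72 east, -56.69 north. Direction back to start is (31.72, 56.69): bearing = atan2(31.72, 56.69) mod 360° = 29.23° ≈ 029°.

029°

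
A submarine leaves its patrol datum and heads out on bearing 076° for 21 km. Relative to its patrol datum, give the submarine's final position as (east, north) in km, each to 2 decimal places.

(20.38, 5.08)

Leg 1 (076°, 21 km): east 21 sin 76° = 20.38, north 21 cos 76° = 5.08
Summing: 20.38 km east, 5.08 km north → (20.38, 5.08).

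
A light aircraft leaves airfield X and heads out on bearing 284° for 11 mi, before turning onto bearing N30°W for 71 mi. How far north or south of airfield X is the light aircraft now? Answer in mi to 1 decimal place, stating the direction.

64.1 mi north

Leg 1 (284°, 11 mi): east 11 sin 284° = -10.67, north 11 cos 284° = 2.66
Leg 2 (N30°W, 71 mi): east 71 sin 330° = -35.50, north 71 cos 330° = 61.49
Net north component: 64.15 mi.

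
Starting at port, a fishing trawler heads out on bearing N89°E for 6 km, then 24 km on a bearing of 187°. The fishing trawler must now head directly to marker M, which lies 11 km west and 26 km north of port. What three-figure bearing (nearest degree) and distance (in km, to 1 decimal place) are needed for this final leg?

344°, 51.7 km

Leg 1 (N89°E, 6 km): east 6 sin 89° = 6.00, north 6 cos 89° = 0.10
Leg 2 (187°, 24 km): east 24 sin 187° = -2.92, north 24 cos 187° = -23.82
Current position: (3.07, -23.72). Target: (-11, 26). Remaining: Δeast = -14.07, Δnorth = 49.72.
Bearing = atan2(-14.07, 49.72) mod 360° = 344.19°; distance = √((-14.07)² + (49.72)²) = 51.670 km.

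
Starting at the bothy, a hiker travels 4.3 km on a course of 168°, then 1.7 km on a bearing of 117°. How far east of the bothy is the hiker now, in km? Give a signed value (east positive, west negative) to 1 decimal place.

2.4 km

Leg 1 (168°, 4.3 km): east 4.3 sin 168° = 0.89, north 4.3 cos 168° = -4.21
Leg 2 (117°, 1.7 km): east 1.7 sin 117° = 1.51, north 1.7 cos 117° = -0.77
Net east component: 2.41 km.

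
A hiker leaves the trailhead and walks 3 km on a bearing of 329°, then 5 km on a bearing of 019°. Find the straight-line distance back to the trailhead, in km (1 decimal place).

Leg 1 (329°, 3 km): east 3 sin 329° = -1.55, north 3 cos 329° = 2.57
Leg 2 (019°, 5 km): east 5 sin 19° = 1.63, north 5 cos 19° = 4.73
Net: 0.08 east, 7.30 north. Distance = √((0.08)² + (7.30)²) = 7.300 km.

7.3 km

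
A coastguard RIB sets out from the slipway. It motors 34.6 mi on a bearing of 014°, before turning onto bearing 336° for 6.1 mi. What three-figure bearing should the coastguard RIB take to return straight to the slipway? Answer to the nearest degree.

Leg 1 (014°, 34.6 mi): east 34.6 sin 14° = 8.37, north 34.6 cos 14° = 33.57
Leg 2 (336°, 6.1 mi): east 6.1 sin 336° = -2.48, north 6.1 cos 336° = 5.57
Net displacement: 5.89 east, 39.14 north. Direction back to start is (-5.89, -39.14): bearing = atan2(-5.89, -39.14) mod 360° = 188.56° ≈ 189°.

189°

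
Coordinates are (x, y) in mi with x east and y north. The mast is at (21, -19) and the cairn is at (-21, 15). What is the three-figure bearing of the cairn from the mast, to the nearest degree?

309°

Δeast = -21 − 21 = -42.00; Δnorth = 15 − -19 = 34.00.
Bearing = atan2(Δeast, Δnorth) mod 360° = 308.99° ≈ 309°.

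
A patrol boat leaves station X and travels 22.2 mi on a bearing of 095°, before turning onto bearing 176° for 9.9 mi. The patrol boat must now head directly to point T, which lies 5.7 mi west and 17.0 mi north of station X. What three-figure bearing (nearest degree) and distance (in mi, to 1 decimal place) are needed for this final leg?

315°, 40.5 mi

Leg 1 (095°, 22.2 mi): east 22.2 sin 95° = 22.12, north 22.2 cos 95° = -1.93
Leg 2 (176°, 9.9 mi): east 9.9 sin 176° = 0.69, north 9.9 cos 176° = -9.88
Current position: (22.81, -11.81). Target: (-5.7, 17.0). Remaining: Δeast = -28.51, Δnorth = 28.81.
Bearing = atan2(-28.51, 28.81) mod 360° = 315.30°; distance = √((-28.51)² + (28.81)²) = 40.530 mi.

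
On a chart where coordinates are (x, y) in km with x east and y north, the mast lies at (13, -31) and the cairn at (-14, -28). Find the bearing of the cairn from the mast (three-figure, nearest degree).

276°

Δeast = -14 − 13 = -27.00; Δnorth = -28 − -31 = 3.00.
Bearing = atan2(Δeast, Δnorth) mod 360° = 276.34° ≈ 276°.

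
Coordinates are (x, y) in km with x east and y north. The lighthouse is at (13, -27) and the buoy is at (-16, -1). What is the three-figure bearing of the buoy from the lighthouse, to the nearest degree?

312°

Δeast = -16 − 13 = -29.00; Δnorth = -1 − -27 = 26.00.
Bearing = atan2(Δeast, Δnorth) mod 360° = 311.88° ≈ 312°.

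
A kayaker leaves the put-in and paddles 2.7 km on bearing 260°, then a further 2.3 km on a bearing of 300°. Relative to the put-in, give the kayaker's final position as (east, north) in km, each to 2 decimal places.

(-4.65, 0.68)

Leg 1 (260°, 2.7 km): east 2.7 sin 260° = -2.66, north 2.7 cos 260° = -0.47
Leg 2 (300°, 2.3 km): east 2.3 sin 300° = -1.99, north 2.3 cos 300° = 1.15
Summing: -4.65 km east, 0.68 km north → (-4.65, 0.68).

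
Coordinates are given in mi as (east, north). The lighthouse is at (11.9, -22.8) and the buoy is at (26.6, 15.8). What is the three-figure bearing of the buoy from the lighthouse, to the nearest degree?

Δeast = 26.6 − 11.9 = 14.70; Δnorth = 15.8 − -22.8 = 38.60.
Bearing = atan2(Δeast, Δnorth) mod 360° = 20.85° ≈ 021°.

021°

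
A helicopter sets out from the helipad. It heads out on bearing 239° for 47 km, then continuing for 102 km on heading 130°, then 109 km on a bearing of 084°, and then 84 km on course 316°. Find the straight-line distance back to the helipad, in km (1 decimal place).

Leg 1 (239°, 47 km): east 47 sin 239° = -40.29, north 47 cos 239° = -24.21
Leg 2 (130°, 102 km): east 102 sin 130° = 78.14, north 102 cos 130° = -65.56
Leg 3 (084°, 109 km): east 109 sin 84° = 108.40, north 109 cos 84° = 11.39
Leg 4 (316°, 84 km): east 84 sin 316° = -58.35, north 84 cos 316° = 60.42
Net: 87.90 east, -17.95 north. Distance = √((87.90)² + (-17.95)²) = 89.716 km.

89.7 km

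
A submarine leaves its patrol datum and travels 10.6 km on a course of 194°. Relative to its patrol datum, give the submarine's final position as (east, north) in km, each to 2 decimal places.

(-2.56, -10.29)

Leg 1 (194°, 10.6 km): east 10.6 sin 194° = -2.56, north 10.6 cos 194° = -10.29
Summing: -2.56 km east, -10.29 km north → (-2.56, -10.29).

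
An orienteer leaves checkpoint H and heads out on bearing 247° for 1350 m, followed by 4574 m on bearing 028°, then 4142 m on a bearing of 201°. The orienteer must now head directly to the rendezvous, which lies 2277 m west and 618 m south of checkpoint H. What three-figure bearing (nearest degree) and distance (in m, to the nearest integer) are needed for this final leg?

261°, 1717 m

Leg 1 (247°, 1350 m): east 1350 sin 247° = -1242.68, north 1350 cos 247° = -527.49
Leg 2 (028°, 4574 m): east 4574 sin 28° = 2147.36, north 4574 cos 28° = 4038.60
Leg 3 (201°, 4142 m): east 4142 sin 201° = -1484.36, north 4142 cos 201° = -3866.89
Current position: (-579.68, -355.77). Target: (-2277, -618). Remaining: Δeast = -1697.32, Δnorth = -262.23.
Bearing = atan2(-1697.32, -262.23) mod 360° = 261.22°; distance = √((-1697.32)² + (-262.23)²) = 1717.458 m.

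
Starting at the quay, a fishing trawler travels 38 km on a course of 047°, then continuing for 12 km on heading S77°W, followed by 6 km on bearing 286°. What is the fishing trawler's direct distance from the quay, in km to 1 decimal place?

Leg 1 (047°, 38 km): east 38 sin 47° = 27.79, north 38 cos 47° = 25.92
Leg 2 (S77°W, 12 km): east 12 sin 257° = -11.69, north 12 cos 257° = -2.70
Leg 3 (286°, 6 km): east 6 sin 286° = -5.77, north 6 cos 286° = 1.65
Net: 10.33 east, 24.87 north. Distance = √((10.33)² + (24.87)²) = 26.931 km.

26.9 km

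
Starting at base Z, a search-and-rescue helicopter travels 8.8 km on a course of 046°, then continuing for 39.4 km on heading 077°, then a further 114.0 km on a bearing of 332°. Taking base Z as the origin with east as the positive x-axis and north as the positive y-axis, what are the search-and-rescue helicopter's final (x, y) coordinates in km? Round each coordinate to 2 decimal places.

(-8.80, 115.63)

Leg 1 (046°, 8.8 km): east 8.8 sin 46° = 6.33, north 8.8 cos 46° = 6.11
Leg 2 (077°, 39.4 km): east 39.4 sin 77° = 38.39, north 39.4 cos 77° = 8.86
Leg 3 (332°, 114.0 km): east 114.0 sin 332° = -53.52, north 114.0 cos 332° = 100.66
Summing: -8.80 km east, 115.63 km north → (-8.80, 115.63).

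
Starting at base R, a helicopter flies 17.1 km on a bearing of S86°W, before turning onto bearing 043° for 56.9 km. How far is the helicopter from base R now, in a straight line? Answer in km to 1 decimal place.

45.9 km

Leg 1 (S86°W, 17.1 km): east 17.1 sin 266° = -17.06, north 17.1 cos 266° = -1.19
Leg 2 (043°, 56.9 km): east 56.9 sin 43° = 38.81, north 56.9 cos 43° = 41.61
Net: 21.75 east, 40.42 north. Distance = √((21.75)² + (40.42)²) = 45.900 km.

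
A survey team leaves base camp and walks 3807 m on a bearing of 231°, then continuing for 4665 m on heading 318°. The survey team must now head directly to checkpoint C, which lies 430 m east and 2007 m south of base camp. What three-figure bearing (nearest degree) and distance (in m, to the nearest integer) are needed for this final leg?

Leg 1 (231°, 3807 m): east 3807 sin 231° = -2958.59, north 3807 cos 231° = -2395.82
Leg 2 (318°, 4665 m): east 4665 sin 318° = -3121.49, north 4665 cos 318° = 3466.77
Current position: (-6080.09, 1070.95). Target: (430, -2007). Remaining: Δeast = 6510.09, Δnorth = -3077.95.
Bearing = atan2(6510.09, -3077.95) mod 360° = 115.30°; distance = √((6510.09)² + (-3077.95)²) = 7201.043 m.

115°, 7201 m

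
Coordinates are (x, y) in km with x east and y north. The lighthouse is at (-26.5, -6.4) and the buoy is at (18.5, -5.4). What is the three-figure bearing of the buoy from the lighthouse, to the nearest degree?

089°

Δeast = 18.5 − -26.5 = 45.00; Δnorth = -5.4 − -6.4 = 1.00.
Bearing = atan2(Δeast, Δnorth) mod 360° = 88.73° ≈ 089°.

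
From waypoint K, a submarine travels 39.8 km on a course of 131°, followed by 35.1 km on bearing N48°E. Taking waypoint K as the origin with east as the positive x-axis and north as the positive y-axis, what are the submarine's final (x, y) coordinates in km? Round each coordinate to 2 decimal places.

Leg 1 (131°, 39.8 km): east 39.8 sin 131° = 30.04, north 39.8 cos 131° = -26.11
Leg 2 (N48°E, 35.1 km): east 35.1 sin 48° = 26.08, north 35.1 cos 48° = 23.49
Summing: 56.12 km east, -2.62 km north → (56.12, -2.62).

(56.12, -2.62)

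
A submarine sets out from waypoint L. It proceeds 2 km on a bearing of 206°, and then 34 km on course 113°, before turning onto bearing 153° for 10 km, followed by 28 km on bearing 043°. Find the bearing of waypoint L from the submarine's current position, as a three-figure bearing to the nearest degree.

274°

Leg 1 (206°, 2 km): east 2 sin 206° = -0.88, north 2 cos 206° = -1.80
Leg 2 (113°, 34 km): east 34 sin 113° = 31.30, north 34 cos 113° = -13.28
Leg 3 (153°, 10 km): east 10 sin 153° = 4.54, north 10 cos 153° = -8.91
Leg 4 (043°, 28 km): east 28 sin 43° = 19.10, north 28 cos 43° = 20.48
Net displacement: 54.06 east, -3.51 north. Direction back to start is (-54.06, 3.51): bearing = atan2(-54.06, 3.51) mod 360° = 273.72° ≈ 274°.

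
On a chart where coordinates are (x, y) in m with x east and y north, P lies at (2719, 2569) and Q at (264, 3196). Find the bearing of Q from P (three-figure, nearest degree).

284°

Δeast = 264 − 2719 = -2455.00; Δnorth = 3196 − 2569 = 627.00.
Bearing = atan2(Δeast, Δnorth) mod 360° = 284.33° ≈ 284°.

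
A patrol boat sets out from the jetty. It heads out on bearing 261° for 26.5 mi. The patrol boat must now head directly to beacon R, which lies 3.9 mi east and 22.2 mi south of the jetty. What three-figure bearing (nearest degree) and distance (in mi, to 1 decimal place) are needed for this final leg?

121°, 35.1 mi

Leg 1 (261°, 26.5 mi): east 26.5 sin 261° = -26.17, north 26.5 cos 261° = -4.15
Current position: (-26.17, -4.15). Target: (3.9, -22.2). Remaining: Δeast = 30.07, Δnorth = -18.05.
Bearing = atan2(30.07, -18.05) mod 360° = 120.98°; distance = √((30.07)² + (-18.05)²) = 35.077 mi.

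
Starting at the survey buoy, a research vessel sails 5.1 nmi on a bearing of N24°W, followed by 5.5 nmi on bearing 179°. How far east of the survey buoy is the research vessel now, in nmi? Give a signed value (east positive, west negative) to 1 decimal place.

Leg 1 (N24°W, 5.1 nmi): east 5.1 sin 336° = -2.07, north 5.1 cos 336° = 4.66
Leg 2 (179°, 5.5 nmi): east 5.5 sin 179° = 0.10, north 5.5 cos 179° = -5.50
Net east component: -1.98 nmi.

-2.0 nmi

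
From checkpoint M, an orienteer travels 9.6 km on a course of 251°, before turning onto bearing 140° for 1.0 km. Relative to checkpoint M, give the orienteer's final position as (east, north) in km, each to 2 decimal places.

Leg 1 (251°, 9.6 km): east 9.6 sin 251° = -9.08, north 9.6 cos 251° = -3.13
Leg 2 (140°, 1.0 km): east 1.0 sin 140° = 0.64, north 1.0 cos 140° = -0.77
Summing: -8.43 km east, -3.89 km north → (-8.43, -3.89).

(-8.43, -3.89)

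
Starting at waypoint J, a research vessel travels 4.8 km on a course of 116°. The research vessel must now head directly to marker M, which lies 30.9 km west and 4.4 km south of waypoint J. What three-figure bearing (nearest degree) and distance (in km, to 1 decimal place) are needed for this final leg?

Leg 1 (116°, 4.8 km): east 4.8 sin 116° = 4.31, north 4.8 cos 116° = -2.10
Current position: (4.31, -2.10). Target: (-30.9, -4.4). Remaining: Δeast = -35.21, Δnorth = -2.30.
Bearing = atan2(-35.21, -2.30) mod 360° = 266.27°; distance = √((-35.21)² + (-2.30)²) = 35.289 km.

266°, 35.3 km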